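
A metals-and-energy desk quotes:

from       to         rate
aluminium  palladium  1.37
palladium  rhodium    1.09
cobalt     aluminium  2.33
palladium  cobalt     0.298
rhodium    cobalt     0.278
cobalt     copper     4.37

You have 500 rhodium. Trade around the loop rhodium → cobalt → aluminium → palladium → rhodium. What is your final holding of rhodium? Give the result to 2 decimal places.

483.64

500 rhodium × 0.278 = 139 cobalt
139 cobalt × 2.33 = 323.87 aluminium
323.87 aluminium × 1.37 = 443.7019 palladium
443.7019 palladium × 1.09 = 483.635071 rhodium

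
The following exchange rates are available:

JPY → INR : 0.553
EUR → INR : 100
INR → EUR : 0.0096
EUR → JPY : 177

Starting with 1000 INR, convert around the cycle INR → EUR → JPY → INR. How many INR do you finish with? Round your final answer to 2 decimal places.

939.66

1000 INR × 0.0096 = 9.6 EUR
9.6 EUR × 177 = 1699.2 JPY
1699.2 JPY × 0.553 = 939.6576 INR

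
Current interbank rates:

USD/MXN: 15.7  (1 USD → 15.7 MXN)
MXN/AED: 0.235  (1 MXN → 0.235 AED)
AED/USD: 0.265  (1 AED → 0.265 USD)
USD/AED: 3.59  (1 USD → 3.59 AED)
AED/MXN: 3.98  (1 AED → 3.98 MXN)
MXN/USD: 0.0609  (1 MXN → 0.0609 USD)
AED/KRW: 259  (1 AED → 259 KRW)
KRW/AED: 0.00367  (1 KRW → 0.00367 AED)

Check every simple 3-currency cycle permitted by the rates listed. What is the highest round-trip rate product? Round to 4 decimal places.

0.9777

AED→USD→MXN→AED: 0.265 × 15.7 × 0.235 = 0.97772
AED→MXN→USD→AED: 3.98 × 0.0609 × 3.59 = 0.87015
Maximum is AED→USD→MXN→AED at 0.9777; no arbitrage — every cycle loses value.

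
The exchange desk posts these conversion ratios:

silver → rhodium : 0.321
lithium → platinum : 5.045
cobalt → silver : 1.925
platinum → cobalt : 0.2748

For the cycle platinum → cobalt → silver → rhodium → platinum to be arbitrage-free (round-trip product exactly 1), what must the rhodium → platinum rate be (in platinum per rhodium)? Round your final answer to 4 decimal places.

5.8891

Known legs of the cycle: 0.2748 × 1.925 × 0.321 = 0.16980579
For no arbitrage the full-cycle product must be 1, so the missing rate is 1 / 0.16980579 ≈ 5.889081.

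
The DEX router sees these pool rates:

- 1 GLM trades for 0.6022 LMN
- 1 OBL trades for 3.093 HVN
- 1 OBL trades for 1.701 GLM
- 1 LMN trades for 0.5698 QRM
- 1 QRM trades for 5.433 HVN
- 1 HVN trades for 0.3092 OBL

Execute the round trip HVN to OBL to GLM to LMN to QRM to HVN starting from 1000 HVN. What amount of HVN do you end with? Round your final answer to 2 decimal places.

1000 HVN × 0.3092 = 309.2 OBL
309.2 OBL × 1.701 = 525.9492 GLM
525.9492 GLM × 0.6022 = 316.72660824 LMN
316.72660824 LMN × 0.5698 = 180.470821375152 QRM
180.470821375152 QRM × 5.433 = 980.497972531200816 HVN

980.50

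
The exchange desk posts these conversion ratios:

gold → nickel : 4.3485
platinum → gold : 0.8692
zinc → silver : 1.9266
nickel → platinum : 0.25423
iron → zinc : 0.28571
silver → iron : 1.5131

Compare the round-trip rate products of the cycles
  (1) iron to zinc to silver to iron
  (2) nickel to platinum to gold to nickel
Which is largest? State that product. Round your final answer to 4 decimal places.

(1) 0.28571 × 1.9266 × 1.5131 = 0.83288
(2) 0.25423 × 0.8692 × 4.3485 = 0.96092
Highest is cycle (2) at 0.9609 (≤1, no arbitrage).

0.9609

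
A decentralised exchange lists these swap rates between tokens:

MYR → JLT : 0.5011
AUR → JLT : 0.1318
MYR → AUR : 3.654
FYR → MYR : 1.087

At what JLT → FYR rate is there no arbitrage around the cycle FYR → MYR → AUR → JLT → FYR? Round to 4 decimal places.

Known legs of the cycle: 1.087 × 3.654 × 0.1318 = 0.5234961564
For no arbitrage the full-cycle product must be 1, so the missing rate is 1 / 0.5234961564 ≈ 1.910234.

1.9102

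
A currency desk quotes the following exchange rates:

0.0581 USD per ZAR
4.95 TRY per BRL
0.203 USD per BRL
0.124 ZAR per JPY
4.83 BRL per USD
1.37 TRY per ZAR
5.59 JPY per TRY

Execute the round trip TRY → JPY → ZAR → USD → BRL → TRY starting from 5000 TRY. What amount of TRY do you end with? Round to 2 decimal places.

5000 TRY × 5.59 = 27950 JPY
27950 JPY × 0.124 = 3465.8 ZAR
3465.8 ZAR × 0.0581 = 201.36298 USD
201.36298 USD × 4.83 = 972.5831934 BRL
972.5831934 BRL × 4.95 = 4814.28680733 TRY

4814.29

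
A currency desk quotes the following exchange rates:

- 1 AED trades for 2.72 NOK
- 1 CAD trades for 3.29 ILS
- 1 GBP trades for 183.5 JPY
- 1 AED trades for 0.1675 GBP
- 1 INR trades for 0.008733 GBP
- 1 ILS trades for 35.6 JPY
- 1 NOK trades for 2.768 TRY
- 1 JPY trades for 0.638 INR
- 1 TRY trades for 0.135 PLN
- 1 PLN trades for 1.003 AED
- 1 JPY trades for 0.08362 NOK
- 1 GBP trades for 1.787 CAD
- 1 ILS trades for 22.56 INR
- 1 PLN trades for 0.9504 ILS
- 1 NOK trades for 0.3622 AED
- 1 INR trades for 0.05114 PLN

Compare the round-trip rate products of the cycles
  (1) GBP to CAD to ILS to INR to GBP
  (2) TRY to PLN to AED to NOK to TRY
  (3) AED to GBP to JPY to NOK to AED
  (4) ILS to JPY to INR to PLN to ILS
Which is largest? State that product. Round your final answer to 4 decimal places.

1.1583

(1) 1.787 × 3.29 × 22.56 × 0.008733 = 1.15831
(2) 0.135 × 1.003 × 2.72 × 2.768 = 1.01946
(3) 0.1675 × 183.5 × 0.08362 × 0.3622 = 0.93091
(4) 35.6 × 0.638 × 0.05114 × 0.9504 = 1.10392
Highest is cycle (1) at 1.1583 (>1, arbitrage).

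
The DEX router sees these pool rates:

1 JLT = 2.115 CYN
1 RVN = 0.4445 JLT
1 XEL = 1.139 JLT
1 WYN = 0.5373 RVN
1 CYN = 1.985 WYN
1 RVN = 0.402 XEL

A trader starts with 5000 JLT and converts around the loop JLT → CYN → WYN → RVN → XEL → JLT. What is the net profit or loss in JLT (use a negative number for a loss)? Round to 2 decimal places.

5000 JLT × 2.115 = 10575 CYN
10575 CYN × 1.985 = 20991.375 WYN
20991.375 WYN × 0.5373 = 11278.6657875 RVN
11278.6657875 RVN × 0.402 = 4534.023646575 XEL
4534.023646575 XEL × 1.139 = 5164.252933448925 JLT
Net change: 5164.252933448925 − 5000 = 164.252933448925 JLT

164.25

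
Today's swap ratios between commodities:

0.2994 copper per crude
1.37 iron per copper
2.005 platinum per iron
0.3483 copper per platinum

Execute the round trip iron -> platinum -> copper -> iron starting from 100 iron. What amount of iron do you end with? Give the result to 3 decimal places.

95.673

100 iron × 2.005 = 200.5 platinum
200.5 platinum × 0.3483 = 69.83415 copper
69.83415 copper × 1.37 = 95.6727855 iron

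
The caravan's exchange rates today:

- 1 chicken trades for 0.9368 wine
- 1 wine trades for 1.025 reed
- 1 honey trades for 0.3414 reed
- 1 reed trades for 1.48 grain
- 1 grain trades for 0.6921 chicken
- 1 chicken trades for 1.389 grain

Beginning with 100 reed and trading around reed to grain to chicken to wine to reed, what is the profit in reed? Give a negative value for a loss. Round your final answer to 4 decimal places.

100 reed × 1.48 = 148 grain
148 grain × 0.6921 = 102.4308 chicken
102.4308 chicken × 0.9368 = 95.95717344 wine
95.95717344 wine × 1.025 = 98.356102776 reed
Net change: 98.356102776 − 100 = -1.643897224 reed

-1.6439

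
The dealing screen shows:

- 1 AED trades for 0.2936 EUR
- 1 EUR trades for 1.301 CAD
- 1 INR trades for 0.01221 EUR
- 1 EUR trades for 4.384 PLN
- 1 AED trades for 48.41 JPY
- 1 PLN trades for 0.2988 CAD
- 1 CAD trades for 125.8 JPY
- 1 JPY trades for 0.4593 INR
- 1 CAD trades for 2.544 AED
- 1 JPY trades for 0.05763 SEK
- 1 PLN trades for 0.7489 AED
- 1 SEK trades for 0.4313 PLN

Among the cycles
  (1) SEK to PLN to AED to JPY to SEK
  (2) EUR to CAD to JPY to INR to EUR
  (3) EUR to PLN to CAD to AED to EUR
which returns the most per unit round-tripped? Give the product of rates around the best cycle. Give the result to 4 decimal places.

(1) 0.4313 × 0.7489 × 48.41 × 0.05763 = 0.90113
(2) 1.301 × 125.8 × 0.4593 × 0.01221 = 0.91785
(3) 4.384 × 0.2988 × 2.544 × 0.2936 = 0.97842
Highest is cycle (3) at 0.9784 (≤1, no arbitrage).

0.9784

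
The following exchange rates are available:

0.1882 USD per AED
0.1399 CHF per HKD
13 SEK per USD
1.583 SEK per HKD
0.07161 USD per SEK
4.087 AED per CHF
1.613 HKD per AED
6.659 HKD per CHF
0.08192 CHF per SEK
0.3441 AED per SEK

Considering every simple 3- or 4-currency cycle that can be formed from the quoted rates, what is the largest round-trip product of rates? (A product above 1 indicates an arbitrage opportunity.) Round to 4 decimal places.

0.9223

HKD→CHF→AED→HKD: 0.1399 × 4.087 × 1.613 = 0.92227
HKD→SEK→AED→HKD: 1.583 × 0.3441 × 1.613 = 0.87862
HKD→SEK→CHF→HKD: 1.583 × 0.08192 × 6.659 = 0.86353
HKD→SEK→CHF→AED→HKD: 1.583 × 0.08192 × 4.087 × 1.613 = 0.85489
USD→SEK→AED→USD: 13 × 0.3441 × 0.1882 = 0.84188
USD→SEK→CHF→AED→USD: 13 × 0.08192 × 4.087 × 0.1882 = 0.81914
Maximum is HKD→CHF→AED→HKD at 0.9223; no arbitrage — every cycle loses value.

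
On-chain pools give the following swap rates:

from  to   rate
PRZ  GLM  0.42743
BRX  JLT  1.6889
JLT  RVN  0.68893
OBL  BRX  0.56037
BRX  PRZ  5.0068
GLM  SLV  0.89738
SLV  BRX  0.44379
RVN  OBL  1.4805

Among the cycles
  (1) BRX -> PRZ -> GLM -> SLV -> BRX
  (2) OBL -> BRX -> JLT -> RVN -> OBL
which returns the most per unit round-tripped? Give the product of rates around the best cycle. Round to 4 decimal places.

(1) 5.0068 × 0.42743 × 0.89738 × 0.44379 = 0.85227
(2) 0.56037 × 1.6889 × 0.68893 × 1.4805 = 0.96530
Highest is cycle (2) at 0.9653 (≤1, no arbitrage).

0.9653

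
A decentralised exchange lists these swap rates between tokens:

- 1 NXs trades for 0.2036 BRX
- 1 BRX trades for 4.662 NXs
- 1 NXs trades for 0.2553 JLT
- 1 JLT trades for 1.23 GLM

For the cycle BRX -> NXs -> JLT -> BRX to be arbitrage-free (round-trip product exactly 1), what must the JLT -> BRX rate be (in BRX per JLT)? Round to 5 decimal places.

0.84019

Known legs of the cycle: 4.662 × 0.2553 = 1.1902086
For no arbitrage the full-cycle product must be 1, so the missing rate is 1 / 1.1902086 ≈ 0.8401889.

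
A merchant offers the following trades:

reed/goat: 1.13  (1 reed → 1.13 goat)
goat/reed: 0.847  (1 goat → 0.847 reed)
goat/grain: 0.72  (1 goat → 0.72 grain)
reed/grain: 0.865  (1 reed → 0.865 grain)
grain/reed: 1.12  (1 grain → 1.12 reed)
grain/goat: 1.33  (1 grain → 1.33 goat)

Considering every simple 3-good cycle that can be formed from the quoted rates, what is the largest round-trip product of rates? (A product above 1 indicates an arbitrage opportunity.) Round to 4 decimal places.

0.9744

goat→reed→grain→goat: 0.847 × 0.865 × 1.33 = 0.97443
goat→grain→reed→goat: 0.72 × 1.12 × 1.13 = 0.91123
Maximum is goat→reed→grain→goat at 0.9744; no arbitrage — every cycle loses value.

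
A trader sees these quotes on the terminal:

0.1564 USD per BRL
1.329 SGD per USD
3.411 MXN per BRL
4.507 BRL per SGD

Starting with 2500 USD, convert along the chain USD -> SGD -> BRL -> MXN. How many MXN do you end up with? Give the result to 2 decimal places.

51078.05

2500 USD × 1.329 = 3322.5 SGD
3322.5 SGD × 4.507 = 14974.5075 BRL
14974.5075 BRL × 3.411 = 51078.0450825 MXN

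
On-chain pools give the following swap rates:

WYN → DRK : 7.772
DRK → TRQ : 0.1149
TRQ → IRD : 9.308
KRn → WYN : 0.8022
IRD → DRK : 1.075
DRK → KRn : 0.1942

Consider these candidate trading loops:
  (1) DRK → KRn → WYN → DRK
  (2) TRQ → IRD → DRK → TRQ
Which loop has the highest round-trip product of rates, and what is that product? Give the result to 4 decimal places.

(1) 0.1942 × 0.8022 × 7.772 = 1.21078
(2) 9.308 × 1.075 × 0.1149 = 1.14970
Highest is cycle (1) at 1.2108 (>1, arbitrage).

1.2108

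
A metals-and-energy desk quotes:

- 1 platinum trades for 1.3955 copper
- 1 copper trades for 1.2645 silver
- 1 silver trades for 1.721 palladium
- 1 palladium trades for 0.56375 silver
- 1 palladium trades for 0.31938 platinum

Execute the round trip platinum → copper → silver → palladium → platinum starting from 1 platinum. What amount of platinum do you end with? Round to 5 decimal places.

1 platinum × 1.3955 = 1.3955 copper
1.3955 copper × 1.2645 = 1.76460975 silver
1.76460975 silver × 1.721 = 3.03689337975 palladium
3.03689337975 palladium × 0.31938 = 0.969923007624555 platinum

0.96992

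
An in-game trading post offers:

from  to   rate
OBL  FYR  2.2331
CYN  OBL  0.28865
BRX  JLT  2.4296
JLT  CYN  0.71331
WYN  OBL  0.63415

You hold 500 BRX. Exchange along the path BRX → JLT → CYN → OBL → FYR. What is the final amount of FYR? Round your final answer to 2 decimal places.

500 BRX × 2.4296 = 1214.8 JLT
1214.8 JLT × 0.71331 = 866.528988 CYN
866.528988 CYN × 0.28865 = 250.1235923862 OBL
250.1235923862 OBL × 2.2331 = 558.55099415762322 FYR

558.55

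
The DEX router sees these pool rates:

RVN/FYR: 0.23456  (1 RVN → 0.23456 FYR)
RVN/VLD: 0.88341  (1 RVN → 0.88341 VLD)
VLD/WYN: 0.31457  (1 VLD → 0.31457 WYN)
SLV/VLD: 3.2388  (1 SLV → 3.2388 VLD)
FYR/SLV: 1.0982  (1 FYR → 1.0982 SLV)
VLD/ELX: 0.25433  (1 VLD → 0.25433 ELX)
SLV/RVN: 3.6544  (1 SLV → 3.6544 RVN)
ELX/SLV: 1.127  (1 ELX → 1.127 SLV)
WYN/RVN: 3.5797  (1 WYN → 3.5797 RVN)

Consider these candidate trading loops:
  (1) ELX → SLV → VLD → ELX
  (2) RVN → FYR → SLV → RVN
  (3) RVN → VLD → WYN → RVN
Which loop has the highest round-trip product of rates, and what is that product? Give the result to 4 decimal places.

0.9948

(1) 1.127 × 3.2388 × 0.25433 = 0.92834
(2) 0.23456 × 1.0982 × 3.6544 = 0.94135
(3) 0.88341 × 0.31457 × 3.5797 = 0.99478
Highest is cycle (3) at 0.9948 (≤1, no arbitrage).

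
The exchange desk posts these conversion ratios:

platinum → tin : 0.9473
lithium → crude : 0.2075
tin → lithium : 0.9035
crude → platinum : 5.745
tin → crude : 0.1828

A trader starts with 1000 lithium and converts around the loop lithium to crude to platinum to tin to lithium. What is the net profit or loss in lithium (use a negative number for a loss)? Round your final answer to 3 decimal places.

20.290

1000 lithium × 0.2075 = 207.5 crude
207.5 crude × 5.745 = 1192.0875 platinum
1192.0875 platinum × 0.9473 = 1129.26448875 tin
1129.26448875 tin × 0.9035 = 1020.290465585625 lithium
Net change: 1020.290465585625 − 1000 = 20.290465585625 lithium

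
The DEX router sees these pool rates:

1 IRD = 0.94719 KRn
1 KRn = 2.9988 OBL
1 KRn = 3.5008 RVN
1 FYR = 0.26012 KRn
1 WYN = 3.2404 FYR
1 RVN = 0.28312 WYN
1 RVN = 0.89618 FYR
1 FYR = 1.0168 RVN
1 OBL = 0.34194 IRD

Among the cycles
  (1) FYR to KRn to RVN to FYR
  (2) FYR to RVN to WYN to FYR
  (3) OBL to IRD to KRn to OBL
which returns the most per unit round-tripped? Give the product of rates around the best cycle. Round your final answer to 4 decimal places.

0.9713

(1) 0.26012 × 3.5008 × 0.89618 = 0.81609
(2) 1.0168 × 0.28312 × 3.2404 = 0.93283
(3) 0.34194 × 0.94719 × 2.9988 = 0.97126
Highest is cycle (3) at 0.9713 (≤1, no arbitrage).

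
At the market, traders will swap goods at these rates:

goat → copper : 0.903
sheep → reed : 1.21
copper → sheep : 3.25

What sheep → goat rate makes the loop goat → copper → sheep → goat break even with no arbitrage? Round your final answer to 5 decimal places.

Known legs of the cycle: 0.903 × 3.25 = 2.93475
For no arbitrage the full-cycle product must be 1, so the missing rate is 1 / 2.93475 ≈ 0.3407445.

0.34074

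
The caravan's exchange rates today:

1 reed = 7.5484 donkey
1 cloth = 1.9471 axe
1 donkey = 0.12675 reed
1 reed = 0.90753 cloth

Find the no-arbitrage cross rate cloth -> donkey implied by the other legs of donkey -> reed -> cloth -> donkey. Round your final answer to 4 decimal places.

8.6934

Known legs of the cycle: 0.12675 × 0.90753 = 0.1150294275
For no arbitrage the full-cycle product must be 1, so the missing rate is 1 / 0.1150294275 ≈ 8.693428.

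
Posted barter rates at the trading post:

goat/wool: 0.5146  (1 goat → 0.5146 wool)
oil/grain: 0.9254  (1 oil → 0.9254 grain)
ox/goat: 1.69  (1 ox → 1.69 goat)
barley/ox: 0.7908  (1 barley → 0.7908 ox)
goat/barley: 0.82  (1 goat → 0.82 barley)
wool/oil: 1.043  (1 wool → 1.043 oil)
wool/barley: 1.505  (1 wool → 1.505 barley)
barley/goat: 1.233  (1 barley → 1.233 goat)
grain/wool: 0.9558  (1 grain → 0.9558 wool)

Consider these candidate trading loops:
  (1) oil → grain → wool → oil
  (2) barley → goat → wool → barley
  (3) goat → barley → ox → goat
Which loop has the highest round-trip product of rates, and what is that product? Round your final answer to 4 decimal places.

(1) 0.9254 × 0.9558 × 1.043 = 0.92253
(2) 1.233 × 0.5146 × 1.505 = 0.95493
(3) 0.82 × 0.7908 × 1.69 = 1.09589
Highest is cycle (3) at 1.0959 (>1, arbitrage).

1.0959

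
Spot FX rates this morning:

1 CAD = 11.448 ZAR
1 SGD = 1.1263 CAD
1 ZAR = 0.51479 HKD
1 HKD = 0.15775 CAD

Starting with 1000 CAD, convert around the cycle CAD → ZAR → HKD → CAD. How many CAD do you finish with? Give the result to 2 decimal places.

929.67

1000 CAD × 11.448 = 11448 ZAR
11448 ZAR × 0.51479 = 5893.31592 HKD
5893.31592 HKD × 0.15775 = 929.67058638 CAD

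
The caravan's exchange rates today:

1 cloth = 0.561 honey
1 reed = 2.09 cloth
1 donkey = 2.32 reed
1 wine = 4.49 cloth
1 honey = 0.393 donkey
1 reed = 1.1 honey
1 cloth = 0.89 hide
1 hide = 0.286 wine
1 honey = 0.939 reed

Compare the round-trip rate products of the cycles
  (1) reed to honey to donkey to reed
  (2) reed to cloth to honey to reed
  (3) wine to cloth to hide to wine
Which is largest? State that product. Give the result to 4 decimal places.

1.1429

(1) 1.1 × 0.393 × 2.32 = 1.00294
(2) 2.09 × 0.561 × 0.939 = 1.10097
(3) 4.49 × 0.89 × 0.286 = 1.14288
Highest is cycle (3) at 1.1429 (>1, arbitrage).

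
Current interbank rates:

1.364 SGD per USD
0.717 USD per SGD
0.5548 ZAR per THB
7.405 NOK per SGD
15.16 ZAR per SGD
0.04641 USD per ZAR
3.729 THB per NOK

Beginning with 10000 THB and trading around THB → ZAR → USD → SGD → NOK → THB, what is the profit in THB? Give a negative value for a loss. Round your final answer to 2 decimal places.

-302.05

10000 THB × 0.5548 = 5548 ZAR
5548 ZAR × 0.04641 = 257.48268 USD
257.48268 USD × 1.364 = 351.20637552 SGD
351.20637552 SGD × 7.405 = 2600.6832107256 NOK
2600.6832107256 NOK × 3.729 = 9697.9476927957624 THB
Net change: 9697.9476927957624 − 10000 = -302.0523072042376 THB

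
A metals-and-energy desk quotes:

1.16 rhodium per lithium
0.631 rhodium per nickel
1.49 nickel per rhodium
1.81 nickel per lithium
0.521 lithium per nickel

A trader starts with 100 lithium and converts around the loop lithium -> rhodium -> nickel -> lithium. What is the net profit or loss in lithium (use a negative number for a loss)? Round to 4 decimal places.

100 lithium × 1.16 = 116 rhodium
116 rhodium × 1.49 = 172.84 nickel
172.84 nickel × 0.521 = 90.04964 lithium
Net change: 90.04964 − 100 = -9.95036 lithium

-9.9504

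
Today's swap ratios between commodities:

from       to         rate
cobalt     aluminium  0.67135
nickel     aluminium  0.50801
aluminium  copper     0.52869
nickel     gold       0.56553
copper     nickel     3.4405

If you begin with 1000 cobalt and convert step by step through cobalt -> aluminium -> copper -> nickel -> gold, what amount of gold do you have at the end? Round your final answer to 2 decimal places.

1000 cobalt × 0.67135 = 671.35 aluminium
671.35 aluminium × 0.52869 = 354.9360315 copper
354.9360315 copper × 3.4405 = 1221.15741637575 nickel
1221.15741637575 nickel × 0.56553 = 690.6011536829778975 gold

690.60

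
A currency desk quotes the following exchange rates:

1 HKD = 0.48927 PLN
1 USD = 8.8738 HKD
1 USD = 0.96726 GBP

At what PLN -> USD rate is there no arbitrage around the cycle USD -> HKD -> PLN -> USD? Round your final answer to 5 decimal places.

0.23033

Known legs of the cycle: 8.8738 × 0.48927 = 4.341684126
For no arbitrage the full-cycle product must be 1, so the missing rate is 1 / 4.341684126 ≈ 0.2303254.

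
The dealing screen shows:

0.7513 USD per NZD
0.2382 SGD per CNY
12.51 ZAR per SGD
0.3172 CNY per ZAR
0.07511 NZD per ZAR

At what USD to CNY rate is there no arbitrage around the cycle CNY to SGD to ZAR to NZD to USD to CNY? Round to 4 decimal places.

Known legs of the cycle: 0.2382 × 12.51 × 0.07511 × 0.7513 = 0.168155167383126
For no arbitrage the full-cycle product must be 1, so the missing rate is 1 / 0.168155167383126 ≈ 5.946888.

5.9469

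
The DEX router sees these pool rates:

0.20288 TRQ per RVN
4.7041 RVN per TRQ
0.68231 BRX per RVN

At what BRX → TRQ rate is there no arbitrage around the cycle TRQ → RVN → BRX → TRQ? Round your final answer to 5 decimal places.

0.31156

Known legs of the cycle: 4.7041 × 0.68231 = 3.209654471
For no arbitrage the full-cycle product must be 1, so the missing rate is 1 / 3.209654471 ≈ 0.3115600.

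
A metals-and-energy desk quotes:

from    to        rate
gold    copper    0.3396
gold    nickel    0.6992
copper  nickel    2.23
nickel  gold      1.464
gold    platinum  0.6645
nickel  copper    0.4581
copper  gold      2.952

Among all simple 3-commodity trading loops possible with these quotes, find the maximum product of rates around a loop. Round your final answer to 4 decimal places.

1.1087

nickel→gold→copper→nickel: 1.464 × 0.3396 × 2.23 = 1.10870
nickel→copper→gold→nickel: 0.4581 × 2.952 × 0.6992 = 0.94554
Maximum is nickel→gold→copper→nickel at 1.1087; arbitrage exists.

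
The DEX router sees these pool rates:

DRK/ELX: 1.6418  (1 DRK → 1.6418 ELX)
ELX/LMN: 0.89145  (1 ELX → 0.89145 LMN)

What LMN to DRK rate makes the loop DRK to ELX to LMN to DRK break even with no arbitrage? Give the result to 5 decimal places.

Known legs of the cycle: 1.6418 × 0.89145 = 1.46358261
For no arbitrage the full-cycle product must be 1, so the missing rate is 1 / 1.46358261 ≈ 0.6832549.

0.68325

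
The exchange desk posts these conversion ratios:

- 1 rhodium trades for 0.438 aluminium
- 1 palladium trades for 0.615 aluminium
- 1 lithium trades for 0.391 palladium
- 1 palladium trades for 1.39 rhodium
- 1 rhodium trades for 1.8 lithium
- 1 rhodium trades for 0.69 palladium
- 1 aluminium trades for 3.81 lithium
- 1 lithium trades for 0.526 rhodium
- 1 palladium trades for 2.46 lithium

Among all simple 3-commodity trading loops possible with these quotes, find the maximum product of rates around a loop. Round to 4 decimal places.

0.9783

palladium→rhodium→lithium→palladium: 1.39 × 1.8 × 0.391 = 0.97828
palladium→aluminium→lithium→palladium: 0.615 × 3.81 × 0.391 = 0.91617
palladium→lithium→rhodium→palladium: 2.46 × 0.526 × 0.69 = 0.89283
rhodium→aluminium→lithium→rhodium: 0.438 × 3.81 × 0.526 = 0.87778
Maximum is palladium→rhodium→lithium→palladium at 0.9783; no arbitrage — every cycle loses value.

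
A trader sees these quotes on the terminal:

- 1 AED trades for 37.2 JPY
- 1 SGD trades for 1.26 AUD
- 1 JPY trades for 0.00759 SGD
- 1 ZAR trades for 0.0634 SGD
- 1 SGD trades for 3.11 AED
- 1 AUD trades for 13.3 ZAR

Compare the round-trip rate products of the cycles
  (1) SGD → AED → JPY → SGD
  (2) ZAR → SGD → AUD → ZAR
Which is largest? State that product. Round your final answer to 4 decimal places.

(1) 3.11 × 37.2 × 0.00759 = 0.87810
(2) 0.0634 × 1.26 × 13.3 = 1.06246
Highest is cycle (2) at 1.0625 (>1, arbitrage).

1.0625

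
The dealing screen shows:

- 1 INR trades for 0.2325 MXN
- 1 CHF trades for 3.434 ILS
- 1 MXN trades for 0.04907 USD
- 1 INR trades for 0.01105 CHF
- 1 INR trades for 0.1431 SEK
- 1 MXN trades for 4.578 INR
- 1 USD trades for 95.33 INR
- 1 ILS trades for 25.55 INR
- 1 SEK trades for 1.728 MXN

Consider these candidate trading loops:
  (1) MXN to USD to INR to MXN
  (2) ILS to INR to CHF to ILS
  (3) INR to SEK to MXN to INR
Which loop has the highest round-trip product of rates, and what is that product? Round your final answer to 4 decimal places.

(1) 0.04907 × 95.33 × 0.2325 = 1.08760
(2) 25.55 × 0.01105 × 3.434 = 0.96951
(3) 0.1431 × 1.728 × 4.578 = 1.13203
Highest is cycle (3) at 1.1320 (>1, arbitrage).

1.1320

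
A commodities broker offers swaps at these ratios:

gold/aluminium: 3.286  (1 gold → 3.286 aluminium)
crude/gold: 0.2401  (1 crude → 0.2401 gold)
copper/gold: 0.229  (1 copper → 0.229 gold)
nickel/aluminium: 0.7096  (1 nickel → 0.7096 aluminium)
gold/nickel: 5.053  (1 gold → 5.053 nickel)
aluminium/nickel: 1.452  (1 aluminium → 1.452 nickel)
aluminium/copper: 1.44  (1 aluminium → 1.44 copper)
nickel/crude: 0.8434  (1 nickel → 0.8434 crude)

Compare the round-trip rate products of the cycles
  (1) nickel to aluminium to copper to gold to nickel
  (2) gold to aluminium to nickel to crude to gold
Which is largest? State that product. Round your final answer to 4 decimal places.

1.1824

(1) 0.7096 × 1.44 × 0.229 × 5.053 = 1.18239
(2) 3.286 × 1.452 × 0.8434 × 0.2401 = 0.96618
Highest is cycle (1) at 1.1824 (>1, arbitrage).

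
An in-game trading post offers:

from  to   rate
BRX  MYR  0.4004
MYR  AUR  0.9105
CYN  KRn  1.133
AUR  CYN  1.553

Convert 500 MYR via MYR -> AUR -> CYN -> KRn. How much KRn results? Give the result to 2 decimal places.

801.03

500 MYR × 0.9105 = 455.25 AUR
455.25 AUR × 1.553 = 707.00325 CYN
707.00325 CYN × 1.133 = 801.03468225 KRn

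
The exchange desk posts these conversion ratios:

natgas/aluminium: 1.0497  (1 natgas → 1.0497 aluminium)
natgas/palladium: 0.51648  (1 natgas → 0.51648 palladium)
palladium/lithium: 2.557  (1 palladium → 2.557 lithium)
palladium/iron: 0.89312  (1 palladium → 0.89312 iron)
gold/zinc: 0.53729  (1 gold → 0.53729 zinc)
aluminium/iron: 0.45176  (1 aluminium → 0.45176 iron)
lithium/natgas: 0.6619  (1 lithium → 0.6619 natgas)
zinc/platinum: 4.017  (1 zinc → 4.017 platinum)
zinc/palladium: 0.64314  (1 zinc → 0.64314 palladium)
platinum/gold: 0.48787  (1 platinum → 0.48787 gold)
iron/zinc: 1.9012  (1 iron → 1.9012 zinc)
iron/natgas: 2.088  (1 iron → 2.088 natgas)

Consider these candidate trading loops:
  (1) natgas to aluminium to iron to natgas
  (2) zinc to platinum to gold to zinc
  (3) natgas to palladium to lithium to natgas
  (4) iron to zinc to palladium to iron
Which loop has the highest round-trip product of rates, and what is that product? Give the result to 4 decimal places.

1.0921

(1) 1.0497 × 0.45176 × 2.088 = 0.99016
(2) 4.017 × 0.48787 × 0.53729 = 1.05297
(3) 0.51648 × 2.557 × 0.6619 = 0.87413
(4) 1.9012 × 0.64314 × 0.89312 = 1.09205
Highest is cycle (4) at 1.0921 (>1, arbitrage).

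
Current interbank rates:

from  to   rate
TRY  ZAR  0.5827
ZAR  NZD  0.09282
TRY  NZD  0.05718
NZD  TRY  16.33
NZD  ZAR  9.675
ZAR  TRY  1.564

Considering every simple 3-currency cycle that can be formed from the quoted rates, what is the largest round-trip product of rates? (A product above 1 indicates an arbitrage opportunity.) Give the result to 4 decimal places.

ZAR→NZD→TRY→ZAR: 0.09282 × 16.33 × 0.5827 = 0.88323
ZAR→TRY→NZD→ZAR: 1.564 × 0.05718 × 9.675 = 0.86523
Maximum is ZAR→NZD→TRY→ZAR at 0.8832; no arbitrage — every cycle loses value.

0.8832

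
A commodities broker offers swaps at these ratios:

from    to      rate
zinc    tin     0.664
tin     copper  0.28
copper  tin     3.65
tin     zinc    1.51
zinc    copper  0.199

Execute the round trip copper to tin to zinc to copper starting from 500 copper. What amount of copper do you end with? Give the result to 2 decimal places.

500 copper × 3.65 = 1825 tin
1825 tin × 1.51 = 2755.75 zinc
2755.75 zinc × 0.199 = 548.39425 copper

548.39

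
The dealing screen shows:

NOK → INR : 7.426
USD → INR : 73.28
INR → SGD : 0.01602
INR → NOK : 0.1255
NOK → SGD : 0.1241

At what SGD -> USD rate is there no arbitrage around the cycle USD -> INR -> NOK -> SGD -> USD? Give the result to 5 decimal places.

0.87619

Known legs of the cycle: 73.28 × 0.1255 × 0.1241 = 1.141303024
For no arbitrage the full-cycle product must be 1, so the missing rate is 1 / 1.141303024 ≈ 0.8761915.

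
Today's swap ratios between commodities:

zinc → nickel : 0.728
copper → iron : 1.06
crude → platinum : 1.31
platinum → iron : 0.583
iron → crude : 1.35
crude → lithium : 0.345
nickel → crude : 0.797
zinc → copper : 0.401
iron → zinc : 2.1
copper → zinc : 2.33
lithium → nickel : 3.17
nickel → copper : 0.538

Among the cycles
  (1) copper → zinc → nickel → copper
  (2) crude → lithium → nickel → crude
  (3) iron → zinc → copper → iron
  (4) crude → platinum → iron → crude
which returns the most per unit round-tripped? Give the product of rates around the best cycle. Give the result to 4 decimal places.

1.0310

(1) 2.33 × 0.728 × 0.538 = 0.91258
(2) 0.345 × 3.17 × 0.797 = 0.87164
(3) 2.1 × 0.401 × 1.06 = 0.89263
(4) 1.31 × 0.583 × 1.35 = 1.03104
Highest is cycle (4) at 1.0310 (>1, arbitrage).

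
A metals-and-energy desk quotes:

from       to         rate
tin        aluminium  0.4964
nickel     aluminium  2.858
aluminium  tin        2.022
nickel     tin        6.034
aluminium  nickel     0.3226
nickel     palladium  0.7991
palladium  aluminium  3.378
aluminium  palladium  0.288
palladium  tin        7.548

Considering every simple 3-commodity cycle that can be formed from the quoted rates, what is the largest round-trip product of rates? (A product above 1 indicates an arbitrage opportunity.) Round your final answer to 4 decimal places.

tin→aluminium→palladium→tin: 0.4964 × 0.288 × 7.548 = 1.07909
tin→aluminium→nickel→tin: 0.4964 × 0.3226 × 6.034 = 0.96628
aluminium→nickel→palladium→aluminium: 0.3226 × 0.7991 × 3.378 = 0.87081
Maximum is tin→aluminium→palladium→tin at 1.0791; arbitrage exists.

1.0791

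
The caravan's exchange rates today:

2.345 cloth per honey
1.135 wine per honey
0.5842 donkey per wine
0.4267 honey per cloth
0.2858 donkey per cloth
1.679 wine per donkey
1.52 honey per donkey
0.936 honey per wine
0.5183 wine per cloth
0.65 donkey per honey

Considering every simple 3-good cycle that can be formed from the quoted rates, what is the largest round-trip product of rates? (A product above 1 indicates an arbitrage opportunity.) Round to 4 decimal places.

wine→honey→cloth→wine: 0.936 × 2.345 × 0.5183 = 1.13763
wine→honey→donkey→wine: 0.936 × 0.65 × 1.679 = 1.02150
cloth→donkey→honey→cloth: 0.2858 × 1.52 × 2.345 = 1.01871
wine→donkey→honey→wine: 0.5842 × 1.52 × 1.135 = 1.00786
Maximum is wine→honey→cloth→wine at 1.1376; arbitrage exists.

1.1376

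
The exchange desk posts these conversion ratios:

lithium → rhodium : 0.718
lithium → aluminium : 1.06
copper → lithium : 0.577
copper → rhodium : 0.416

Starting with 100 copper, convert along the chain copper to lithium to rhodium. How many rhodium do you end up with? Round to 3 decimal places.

41.429

100 copper × 0.577 = 57.7 lithium
57.7 lithium × 0.718 = 41.4286 rhodium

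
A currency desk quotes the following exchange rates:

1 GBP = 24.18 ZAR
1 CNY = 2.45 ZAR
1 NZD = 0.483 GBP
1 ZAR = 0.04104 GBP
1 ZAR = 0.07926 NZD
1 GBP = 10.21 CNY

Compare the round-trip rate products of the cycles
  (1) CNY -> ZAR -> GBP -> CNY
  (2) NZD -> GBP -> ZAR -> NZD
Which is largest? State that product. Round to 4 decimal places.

(1) 2.45 × 0.04104 × 10.21 = 1.02660
(2) 0.483 × 24.18 × 0.07926 = 0.92567
Highest is cycle (1) at 1.0266 (>1, arbitrage).

1.0266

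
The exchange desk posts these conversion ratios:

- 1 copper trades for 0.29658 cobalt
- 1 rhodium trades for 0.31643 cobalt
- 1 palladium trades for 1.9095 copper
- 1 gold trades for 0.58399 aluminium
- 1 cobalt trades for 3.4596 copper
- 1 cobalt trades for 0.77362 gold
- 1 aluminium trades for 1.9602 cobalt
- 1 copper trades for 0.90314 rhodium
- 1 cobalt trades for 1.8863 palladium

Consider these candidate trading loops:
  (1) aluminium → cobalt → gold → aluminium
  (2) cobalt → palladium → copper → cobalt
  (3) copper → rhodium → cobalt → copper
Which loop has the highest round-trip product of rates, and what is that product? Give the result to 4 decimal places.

(1) 1.9602 × 0.77362 × 0.58399 = 0.88559
(2) 1.8863 × 1.9095 × 0.29658 = 1.06825
(3) 0.90314 × 0.31643 × 3.4596 = 0.98869
Highest is cycle (2) at 1.0682 (>1, arbitrage).

1.0682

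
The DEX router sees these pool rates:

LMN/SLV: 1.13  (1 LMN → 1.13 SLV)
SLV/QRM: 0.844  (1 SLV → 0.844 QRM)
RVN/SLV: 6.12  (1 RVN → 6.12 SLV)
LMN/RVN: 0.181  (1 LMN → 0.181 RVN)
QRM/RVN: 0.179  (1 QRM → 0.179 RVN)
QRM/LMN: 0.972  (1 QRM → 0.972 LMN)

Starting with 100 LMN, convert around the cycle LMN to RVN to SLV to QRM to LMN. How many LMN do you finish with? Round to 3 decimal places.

90.874

100 LMN × 0.181 = 18.1 RVN
18.1 RVN × 6.12 = 110.772 SLV
110.772 SLV × 0.844 = 93.491568 QRM
93.491568 QRM × 0.972 = 90.873804096 LMN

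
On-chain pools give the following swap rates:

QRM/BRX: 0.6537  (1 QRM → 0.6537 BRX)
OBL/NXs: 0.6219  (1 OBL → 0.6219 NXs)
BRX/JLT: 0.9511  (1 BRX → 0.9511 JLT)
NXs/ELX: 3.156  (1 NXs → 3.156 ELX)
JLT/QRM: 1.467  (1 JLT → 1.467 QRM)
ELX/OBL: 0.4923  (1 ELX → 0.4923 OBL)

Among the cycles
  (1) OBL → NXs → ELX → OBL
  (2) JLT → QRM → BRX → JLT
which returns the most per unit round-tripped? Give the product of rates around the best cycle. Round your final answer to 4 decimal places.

0.9662

(1) 0.6219 × 3.156 × 0.4923 = 0.96625
(2) 1.467 × 0.6537 × 0.9511 = 0.91208
Highest is cycle (1) at 0.9662 (≤1, no arbitrage).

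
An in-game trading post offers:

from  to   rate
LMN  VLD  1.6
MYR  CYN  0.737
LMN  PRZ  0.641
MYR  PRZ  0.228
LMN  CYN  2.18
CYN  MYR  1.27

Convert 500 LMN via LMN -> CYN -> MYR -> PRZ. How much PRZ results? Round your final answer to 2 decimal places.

500 LMN × 2.18 = 1090 CYN
1090 CYN × 1.27 = 1384.3 MYR
1384.3 MYR × 0.228 = 315.6204 PRZ

315.62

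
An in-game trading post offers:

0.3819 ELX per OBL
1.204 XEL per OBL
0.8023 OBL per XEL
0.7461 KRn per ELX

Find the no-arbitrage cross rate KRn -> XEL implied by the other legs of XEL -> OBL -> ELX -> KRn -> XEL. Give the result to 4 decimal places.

Known legs of the cycle: 0.8023 × 0.3819 × 0.7461 = 0.228603823857
For no arbitrage the full-cycle product must be 1, so the missing rate is 1 / 0.228603823857 ≈ 4.374380.

4.3744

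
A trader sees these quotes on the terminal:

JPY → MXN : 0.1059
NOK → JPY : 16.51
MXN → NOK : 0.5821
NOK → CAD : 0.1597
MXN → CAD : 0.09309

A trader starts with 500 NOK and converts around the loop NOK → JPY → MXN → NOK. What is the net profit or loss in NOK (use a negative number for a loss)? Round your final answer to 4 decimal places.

8.8744

500 NOK × 16.51 = 8255 JPY
8255 JPY × 0.1059 = 874.2045 MXN
874.2045 MXN × 0.5821 = 508.87443945 NOK
Net change: 508.87443945 − 500 = 8.87443945 NOK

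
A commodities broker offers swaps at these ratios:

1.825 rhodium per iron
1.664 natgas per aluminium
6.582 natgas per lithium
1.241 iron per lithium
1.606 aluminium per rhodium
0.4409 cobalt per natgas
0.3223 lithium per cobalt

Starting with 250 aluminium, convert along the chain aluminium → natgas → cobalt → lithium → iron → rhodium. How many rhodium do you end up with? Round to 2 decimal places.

250 aluminium × 1.664 = 416 natgas
416 natgas × 0.4409 = 183.4144 cobalt
183.4144 cobalt × 0.3223 = 59.11446112 lithium
59.11446112 lithium × 1.241 = 73.36104624992 iron
73.36104624992 iron × 1.825 = 133.883909406104 rhodium

133.88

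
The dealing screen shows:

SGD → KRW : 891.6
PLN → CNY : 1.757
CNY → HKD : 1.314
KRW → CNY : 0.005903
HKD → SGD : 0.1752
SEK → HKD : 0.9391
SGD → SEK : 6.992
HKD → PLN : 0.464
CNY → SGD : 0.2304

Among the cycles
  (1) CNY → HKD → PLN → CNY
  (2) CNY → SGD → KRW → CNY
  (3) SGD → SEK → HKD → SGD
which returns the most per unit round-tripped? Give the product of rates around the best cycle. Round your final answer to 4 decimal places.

1.2126

(1) 1.314 × 0.464 × 1.757 = 1.07124
(2) 0.2304 × 891.6 × 0.005903 = 1.21262
(3) 6.992 × 0.9391 × 0.1752 = 1.15040
Highest is cycle (2) at 1.2126 (>1, arbitrage).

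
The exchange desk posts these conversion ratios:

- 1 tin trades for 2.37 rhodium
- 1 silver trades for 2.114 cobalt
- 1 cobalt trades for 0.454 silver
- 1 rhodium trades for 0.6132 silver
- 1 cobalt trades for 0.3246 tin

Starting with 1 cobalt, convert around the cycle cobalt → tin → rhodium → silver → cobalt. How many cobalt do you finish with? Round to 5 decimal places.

0.99725

1 cobalt × 0.3246 = 0.3246 tin
0.3246 tin × 2.37 = 0.769302 rhodium
0.769302 rhodium × 0.6132 = 0.4717359864 silver
0.4717359864 silver × 2.114 = 0.9972498752496 cobalt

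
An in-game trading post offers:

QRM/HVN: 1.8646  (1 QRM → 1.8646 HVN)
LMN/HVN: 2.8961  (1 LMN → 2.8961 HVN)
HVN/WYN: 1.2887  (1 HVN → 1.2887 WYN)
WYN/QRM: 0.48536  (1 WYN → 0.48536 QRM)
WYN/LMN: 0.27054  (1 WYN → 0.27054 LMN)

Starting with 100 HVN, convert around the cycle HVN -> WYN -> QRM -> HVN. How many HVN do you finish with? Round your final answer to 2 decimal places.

116.63

100 HVN × 1.2887 = 128.87 WYN
128.87 WYN × 0.48536 = 62.5483432 QRM
62.5483432 QRM × 1.8646 = 116.62764073072 HVN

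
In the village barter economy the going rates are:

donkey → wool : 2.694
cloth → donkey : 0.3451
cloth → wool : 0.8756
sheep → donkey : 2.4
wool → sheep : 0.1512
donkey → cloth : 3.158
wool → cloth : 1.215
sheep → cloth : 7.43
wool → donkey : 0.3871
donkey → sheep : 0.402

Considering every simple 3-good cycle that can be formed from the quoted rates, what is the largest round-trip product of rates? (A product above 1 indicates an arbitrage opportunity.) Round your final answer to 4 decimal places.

1.1296

wool→cloth→donkey→wool: 1.215 × 0.3451 × 2.694 = 1.12958
wool→donkey→cloth→wool: 0.3871 × 3.158 × 0.8756 = 1.07039
sheep→cloth→donkey→sheep: 7.43 × 0.3451 × 0.402 = 1.03077
wool→sheep→cloth→wool: 0.1512 × 7.43 × 0.8756 = 0.98366
wool→sheep→donkey→wool: 0.1512 × 2.4 × 2.694 = 0.97760
Maximum is wool→cloth→donkey→wool at 1.1296; arbitrage exists.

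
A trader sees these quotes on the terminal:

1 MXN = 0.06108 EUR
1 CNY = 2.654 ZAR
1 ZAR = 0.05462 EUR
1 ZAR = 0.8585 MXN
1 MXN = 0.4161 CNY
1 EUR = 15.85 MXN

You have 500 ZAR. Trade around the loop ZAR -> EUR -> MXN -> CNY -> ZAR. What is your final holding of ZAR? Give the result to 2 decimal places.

478.02

500 ZAR × 0.05462 = 27.31 EUR
27.31 EUR × 15.85 = 432.8635 MXN
432.8635 MXN × 0.4161 = 180.11450235 CNY
180.11450235 CNY × 2.654 = 478.0238892369 ZAR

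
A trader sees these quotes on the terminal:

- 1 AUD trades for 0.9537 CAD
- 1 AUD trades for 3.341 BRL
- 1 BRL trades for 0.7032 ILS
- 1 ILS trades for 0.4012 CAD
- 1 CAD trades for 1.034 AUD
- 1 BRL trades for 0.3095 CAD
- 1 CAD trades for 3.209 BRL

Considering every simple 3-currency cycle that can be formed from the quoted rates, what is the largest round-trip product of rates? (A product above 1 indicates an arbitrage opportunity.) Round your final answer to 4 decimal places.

1.0692

CAD→AUD→BRL→CAD: 1.034 × 3.341 × 0.3095 = 1.06920
CAD→BRL→ILS→CAD: 3.209 × 0.7032 × 0.4012 = 0.90534
Maximum is CAD→AUD→BRL→CAD at 1.0692; arbitrage exists.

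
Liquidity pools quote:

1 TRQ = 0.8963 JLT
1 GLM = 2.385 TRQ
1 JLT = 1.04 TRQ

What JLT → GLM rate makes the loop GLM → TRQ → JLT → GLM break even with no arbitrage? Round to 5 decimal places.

0.46780

Known legs of the cycle: 2.385 × 0.8963 = 2.1376755
For no arbitrage the full-cycle product must be 1, so the missing rate is 1 / 2.1376755 ≈ 0.4677978.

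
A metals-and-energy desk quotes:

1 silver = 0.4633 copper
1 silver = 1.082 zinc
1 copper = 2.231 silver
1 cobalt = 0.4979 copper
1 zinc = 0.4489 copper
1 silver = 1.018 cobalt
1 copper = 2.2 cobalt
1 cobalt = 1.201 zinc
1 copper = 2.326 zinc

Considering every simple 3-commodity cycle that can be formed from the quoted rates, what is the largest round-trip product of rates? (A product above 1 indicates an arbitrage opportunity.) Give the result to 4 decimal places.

copper→cobalt→zinc→copper: 2.2 × 1.201 × 0.4489 = 1.18608
silver→cobalt→copper→silver: 1.018 × 0.4979 × 2.231 = 1.13081
silver→zinc→copper→silver: 1.082 × 0.4489 × 2.231 = 1.08362
Maximum is copper→cobalt→zinc→copper at 1.1861; arbitrage exists.

1.1861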